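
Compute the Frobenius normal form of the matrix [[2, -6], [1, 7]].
The invariant factors of A (the non-unit diagonal entries of the Smith normal form of xI - A over ℚ[x]) are (x - 5)(x - 4), each dividing the next. The characteristic polynomial is their product, (x - 5)(x - 4).

The rational canonical form is the block-diagonal matrix of companion matrices C(f_i):
R = [[0, -20], [1, 9]].

R = [[0, -20], [1, 9]]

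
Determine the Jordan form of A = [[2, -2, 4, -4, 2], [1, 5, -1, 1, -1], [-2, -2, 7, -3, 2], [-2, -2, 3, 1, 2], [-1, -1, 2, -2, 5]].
J = [[4, 1, 0, 0, 0], [0, 4, 1, 0, 0], [0, 0, 4, 0, 0], [0, 0, 0, 4, 0], [0, 0, 0, 0, 4]]

The characteristic polynomial is det(xI - A) = (x - 4)^5, so the eigenvalues are 4 (algebraic multiplicity 5).

For λ = 4: rank(A - 4I) = 2, rank((A - 4I)^2) = 1, rank((A - 4I)^3) = 0. The eigenspace has dimension 5 - 2 = 3, so there are 3 Jordan blocks; the rank sequence gives block sizes [3, 1, 1].

Assembling the blocks gives the Jordan form J above.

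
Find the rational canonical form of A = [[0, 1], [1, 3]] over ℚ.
The invariant factors of A (the non-unit diagonal entries of the Smith normal form of xI - A over ℚ[x]) are x^2 - 3x - 1, each dividing the next. The characteristic polynomial is their product, x^2 - 3x - 1.

The rational canonical form is the block-diagonal matrix of companion matrices C(f_i):
R = [[0, 1], [1, 3]].

Note the characteristic polynomial does not split into linear factors over ℚ, so A has no Jordan form over ℚ; the rational canonical form exists over any field.

R = [[0, 1], [1, 3]]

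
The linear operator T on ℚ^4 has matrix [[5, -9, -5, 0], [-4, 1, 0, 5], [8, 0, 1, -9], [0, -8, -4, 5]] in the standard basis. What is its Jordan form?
The characteristic polynomial is det(xI - A) = (x - 3)^4, so the eigenvalues are 3 (algebraic multiplicity 4).

For λ = 3: rank(A - 3I) = 2, rank((A - 3I)^2) = 0. The eigenspace has dimension 4 - 2 = 2, so there are 2 Jordan blocks; the rank sequence gives block sizes [2, 2].

Assembling the blocks gives the Jordan form J above.

J = [[3, 1, 0, 0], [0, 3, 0, 0], [0, 0, 3, 1], [0, 0, 0, 3]]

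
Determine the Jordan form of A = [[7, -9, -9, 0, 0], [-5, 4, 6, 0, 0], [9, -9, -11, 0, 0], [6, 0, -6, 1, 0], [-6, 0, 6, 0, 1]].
J = [[-2, 0, 0, 0, 0], [0, 1, 1, 0, 0], [0, 0, 1, 0, 0], [0, 0, 0, 1, 0], [0, 0, 0, 0, 1]]

The characteristic polynomial is det(xI - A) = (x - 1)^4(x + 2), so the eigenvalues are -2 (algebraic multiplicity 1), 1 (algebraic multiplicity 4).

For λ = -2: algebraic multiplicity 1 gives one 1×1 block.

For λ = 1: rank(A - I) = 2, rank((A - I)^2) = 1. The eigenspace has dimension 5 - 2 = 3, so there are 3 Jordan blocks; the rank sequence gives block sizes [2, 1, 1].

Assembling the blocks gives the Jordan form J above.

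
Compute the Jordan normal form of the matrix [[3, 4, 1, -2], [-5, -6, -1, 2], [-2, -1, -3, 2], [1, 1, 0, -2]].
The characteristic polynomial is det(xI - A) = (x + 2)^4, so the eigenvalues are -2 (algebraic multiplicity 4).

For λ = -2: rank(A + 2I) = 2, rank((A + 2I)^2) = 1, rank((A + 2I)^3) = 0. The eigenspace has dimension 4 - 2 = 2, so there are 2 Jordan blocks; the rank sequence gives block sizes [3, 1].

Assembling the blocks gives the Jordan form J above.

J = [[-2, 1, 0, 0], [0, -2, 1, 0], [0, 0, -2, 0], [0, 0, 0, -2]]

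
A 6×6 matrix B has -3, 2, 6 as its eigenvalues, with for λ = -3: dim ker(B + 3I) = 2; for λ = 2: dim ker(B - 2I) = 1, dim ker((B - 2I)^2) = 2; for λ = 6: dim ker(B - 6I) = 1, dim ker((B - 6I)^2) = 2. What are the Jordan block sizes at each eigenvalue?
λ = -3: successive nullity increments [2] count blocks of size ≥ k; block sizes are [1, 1].
λ = 2: successive nullity increments [1, 1] count blocks of size ≥ k; block sizes are [2].
λ = 6: successive nullity increments [1, 1] count blocks of size ≥ k; block sizes are [2].

Jordan blocks: (-3, 1), (-3, 1), (2, 2), (6, 2)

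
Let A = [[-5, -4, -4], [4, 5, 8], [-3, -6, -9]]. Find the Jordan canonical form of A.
The characteristic polynomial is det(xI - A) = (x + 3)^3, so the eigenvalues are -3 (algebraic multiplicity 3).

For λ = -3: rank(A + 3I) = 1, rank((A + 3I)^2) = 0. The eigenspace has dimension 3 - 1 = 2, so there are 2 Jordan blocks; the rank sequence gives block sizes [2, 1].

Assembling the blocks gives the Jordan form J above.

J = [[-3, 1, 0], [0, -3, 0], [0, 0, -3]]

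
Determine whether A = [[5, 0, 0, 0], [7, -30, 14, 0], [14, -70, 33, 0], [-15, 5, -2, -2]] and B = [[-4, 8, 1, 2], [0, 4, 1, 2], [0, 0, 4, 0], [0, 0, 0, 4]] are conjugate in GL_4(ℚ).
No.

trace(A) = 6 but trace(B) = 8. The trace is a similarity invariant, so A and B are not similar.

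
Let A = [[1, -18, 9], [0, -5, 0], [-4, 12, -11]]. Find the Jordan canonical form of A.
J = [[-5, 1, 0], [0, -5, 0], [0, 0, -5]]

The characteristic polynomial is det(xI - A) = (x + 5)^3, so the eigenvalues are -5 (algebraic multiplicity 3).

For λ = -5: rank(A + 5I) = 1, rank((A + 5I)^2) = 0. The eigenspace has dimension 3 - 1 = 2, so there are 2 Jordan blocks; the rank sequence gives block sizes [2, 1].

Assembling the blocks gives the Jordan form J above.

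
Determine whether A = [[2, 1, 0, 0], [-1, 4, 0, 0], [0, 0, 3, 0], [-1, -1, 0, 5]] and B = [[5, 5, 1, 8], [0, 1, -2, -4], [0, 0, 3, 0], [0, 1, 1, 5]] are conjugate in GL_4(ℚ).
Yes.

Two matrices over a field are similar if and only if they have the same invariant factors.

Both A and B have characteristic polynomial (x - 5)(x - 3)^3 and minimal polynomial (x - 5)(x - 3)^2. Computing further, both have invariant factors x - 3, (x - 5)(x - 3)^2. Hence A and B are similar.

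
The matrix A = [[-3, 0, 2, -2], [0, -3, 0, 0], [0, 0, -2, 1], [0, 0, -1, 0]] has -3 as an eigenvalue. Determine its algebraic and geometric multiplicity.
algebraic multiplicity 2, geometric multiplicity 2

The characteristic polynomial is (x + 1)^2(x + 3)^2, so the factor x + 3 appears with exponent 2: the algebraic multiplicity is 2.

rank(A + 3I) = 2, so the eigenspace has dimension 4 - 2 = 2: the geometric multiplicity is 2.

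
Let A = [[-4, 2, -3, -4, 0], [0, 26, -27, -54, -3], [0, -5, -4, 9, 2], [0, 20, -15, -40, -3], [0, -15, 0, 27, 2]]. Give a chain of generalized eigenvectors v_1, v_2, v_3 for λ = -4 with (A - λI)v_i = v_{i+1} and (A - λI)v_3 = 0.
v_1 = [[0, -5, 2, -4, 6]]^T, v_2 = [[0, -6, 1, -4, 3]]^T, v_3 = [[1, 0, 0, 0, 0]]^T

We seek v_1 ∈ ker((A + 4I)^3) \ ker((A + 4I)^2), then set v_{i+1} = (A + 4I) v_i.

One such chain is v_1 = [[0, -5, 2, -4, 6]]^T, v_2 = [[0, -6, 1, -4, 3]]^T, v_3 = [[1, 0, 0, 0, 0]]^T. Check: (A + 4I) v_3 = [[0, 0, 0, 0, 0]]^T = 0.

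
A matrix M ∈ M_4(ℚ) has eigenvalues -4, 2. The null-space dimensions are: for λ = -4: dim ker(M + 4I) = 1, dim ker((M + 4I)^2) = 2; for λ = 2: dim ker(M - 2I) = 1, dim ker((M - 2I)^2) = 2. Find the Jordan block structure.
λ = -4: successive nullity increments [1, 1] count blocks of size ≥ k; block sizes are [2].
λ = 2: successive nullity increments [1, 1] count blocks of size ≥ k; block sizes are [2].

Jordan blocks: (-4, 2), (2, 2)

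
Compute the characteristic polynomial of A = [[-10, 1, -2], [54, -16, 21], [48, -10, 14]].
xI - A = [[x + 10, -1, 2], [-54, x + 16, -21], [-48, 10, x - 14]].

Expanding det(xI - A) along the first row:
det(xI - A) = + (x + 10)·det([[x + 16, -21], [10, x - 14]]) - (-1)·det([[-54, -21], [-48, x - 14]]) + (2)·det([[-54, x + 16], [-48, 10]]).

Evaluating gives χ_A(x) = x^3 + 12x^2 + 48x + 64 = (x + 4)^3.

χ_A(x) = (x + 4)^3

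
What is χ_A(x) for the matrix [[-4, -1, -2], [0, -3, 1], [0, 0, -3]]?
xI - A = [[x + 4, 1, 2], [0, x + 3, -1], [0, 0, x + 3]].

Expanding det(xI - A) along the first row:
det(xI - A) = + (x + 4)·det([[x + 3, -1], [0, x + 3]]) - (1)·det([[0, -1], [0, x + 3]]) + (2)·det([[0, x + 3], [0, 0]]).

Evaluating gives χ_A(x) = x^3 + 10x^2 + 33x + 36 = (x + 3)^2(x + 4).

χ_A(x) = (x + 3)^2(x + 4)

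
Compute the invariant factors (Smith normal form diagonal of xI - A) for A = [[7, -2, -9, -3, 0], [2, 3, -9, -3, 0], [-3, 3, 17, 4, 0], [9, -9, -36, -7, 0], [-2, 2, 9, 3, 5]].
The Jordan structure of A has elementary divisors (x - 5)^2, (x - 5)^2, (x - 5). Arranging the block sizes at each eigenvalue in decreasing order and taking row products gives the invariant factors.

Invariant factors (smallest first, each dividing the next): x - 5, (x - 5)^2, (x - 5)^2.

Check: the last factor (x - 5)^2 is the minimal polynomial, and the product (x - 5)^5 is the characteristic polynomial.

x - 5, (x - 5)^2, (x - 5)^2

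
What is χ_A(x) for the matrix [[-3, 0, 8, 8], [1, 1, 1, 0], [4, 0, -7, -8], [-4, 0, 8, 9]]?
χ_A(x) = (x - 1)^3(x + 3)

xI - A = [[x + 3, 0, -8, -8], [-1, x - 1, -1, 0], [-4, 0, x + 7, 8], [4, 0, -8, x - 9]].

Expanding det(xI - A) along the first row:
det(xI - A) = + (x + 3)·det([[x - 1, -1, 0], [0, x + 7, 8], [0, -8, x - 9]]) - (0)·det([[-1, -1, 0], [-4, x + 7, 8], [4, -8, x - 9]]) + (-8)·det([[-1, x - 1, 0], [-4, 0, 8], [4, 0, x - 9]]) - (-8)·det([[-1, x - 1, -1], [-4, 0, x + 7], [4, 0, -8]]).

Evaluating gives χ_A(x) = x^4 - 6x^2 + 8x - 3 = (x - 1)^3(x + 3).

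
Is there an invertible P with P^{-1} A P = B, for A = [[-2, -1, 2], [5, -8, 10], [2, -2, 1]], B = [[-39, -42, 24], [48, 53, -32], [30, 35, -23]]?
Two matrices over a field are similar if and only if they have the same invariant factors.

Both A and B have characteristic polynomial (x + 3)^3 and minimal polynomial (x + 3)^2. Computing further, both have invariant factors x + 3, (x + 3)^2. Hence A and B are similar.

Yes.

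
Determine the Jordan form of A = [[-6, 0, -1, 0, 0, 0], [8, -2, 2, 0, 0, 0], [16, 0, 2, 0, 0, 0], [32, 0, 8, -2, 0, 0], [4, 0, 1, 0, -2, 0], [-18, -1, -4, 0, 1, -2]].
J = [[-2, 1, 0, 0, 0, 0], [0, -2, 1, 0, 0, 0], [0, 0, -2, 0, 0, 0], [0, 0, 0, -2, 0, 0], [0, 0, 0, 0, -2, 0], [0, 0, 0, 0, 0, -2]]

The characteristic polynomial is det(xI - A) = (x + 2)^6, so the eigenvalues are -2 (algebraic multiplicity 6).

For λ = -2: rank(A + 2I) = 2, rank((A + 2I)^2) = 1, rank((A + 2I)^3) = 0. The eigenspace has dimension 6 - 2 = 4, so there are 4 Jordan blocks; the rank sequence gives block sizes [3, 1, 1, 1].

Assembling the blocks gives the Jordan form J above.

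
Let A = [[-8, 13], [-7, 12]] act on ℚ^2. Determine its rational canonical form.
R = [[0, 5], [1, 4]]

The invariant factors of A (the non-unit diagonal entries of the Smith normal form of xI - A over ℚ[x]) are (x - 5)(x + 1), each dividing the next. The characteristic polynomial is their product, (x - 5)(x + 1).

The rational canonical form is the block-diagonal matrix of companion matrices C(f_i):
R = [[0, 5], [1, 4]].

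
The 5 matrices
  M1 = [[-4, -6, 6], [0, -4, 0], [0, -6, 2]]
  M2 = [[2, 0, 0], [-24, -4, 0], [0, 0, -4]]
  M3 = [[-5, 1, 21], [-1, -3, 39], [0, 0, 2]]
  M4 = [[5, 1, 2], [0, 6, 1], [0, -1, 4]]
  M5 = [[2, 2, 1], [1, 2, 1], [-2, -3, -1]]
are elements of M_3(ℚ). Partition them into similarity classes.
4 classes: {M1, M2}, {M3}, {M4}, {M5}

Characteristic polynomials: χ_{M1} = (x - 2)(x + 4)^2, χ_{M2} = (x - 2)(x + 4)^2, χ_{M3} = (x - 2)(x + 4)^2, χ_{M4} = (x - 5)^3, χ_{M5} = (x - 1)^3.

{M1, M2}: invariant factors x + 4, (x - 2)(x + 4).

{M3}: invariant factors (x - 2)(x + 4)^2.

{M4}: invariant factors (x - 5)^3.

{M5}: invariant factors (x - 1)^3.

Matrices are similar if and only if their invariant-factor lists agree; the partition into similarity classes is {M1, M2}, {M3}, {M4}, {M5}.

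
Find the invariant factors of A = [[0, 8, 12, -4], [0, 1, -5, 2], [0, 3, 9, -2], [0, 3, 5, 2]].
x - 4, x(x - 4)^2

The Jordan structure of A has elementary divisors x, (x - 4)^2, (x - 4). Arranging the block sizes at each eigenvalue in decreasing order and taking row products gives the invariant factors.

Invariant factors (smallest first, each dividing the next): x - 4, x(x - 4)^2.

Check: the last factor x(x - 4)^2 is the minimal polynomial, and the product x(x - 4)^3 is the characteristic polynomial.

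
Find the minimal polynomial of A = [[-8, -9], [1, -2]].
The characteristic polynomial factors as (x + 5)^2. The minimal polynomial is ∏(x - λ)^{k_λ} where k_λ is the size of the largest Jordan block at λ.

For λ = -5: rank(A + 5I) = 1, and the largest Jordan block has size 2 (the smallest k with rank((A + 5I)^k) = rank((A + 5I)^(k+1))).

So m_A(x) = (x + 5)^2.

m_A(x) = (x + 5)^2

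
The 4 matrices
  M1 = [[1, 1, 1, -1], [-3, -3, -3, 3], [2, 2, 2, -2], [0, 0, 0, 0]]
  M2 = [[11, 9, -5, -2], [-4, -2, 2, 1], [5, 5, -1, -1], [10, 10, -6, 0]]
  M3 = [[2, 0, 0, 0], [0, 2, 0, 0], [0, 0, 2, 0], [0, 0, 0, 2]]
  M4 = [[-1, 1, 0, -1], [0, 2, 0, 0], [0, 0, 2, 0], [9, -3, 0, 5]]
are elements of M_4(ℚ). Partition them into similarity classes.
4 classes: {M1}, {M2}, {M3}, {M4}

Characteristic polynomials: χ_{M1} = x^4, χ_{M2} = (x - 2)^4, χ_{M3} = (x - 2)^4, χ_{M4} = (x - 2)^4.

{M1}: invariant factors x, x, x^2.

{M2}: invariant factors (x - 2)^2, (x - 2)^2.

{M3}: invariant factors x - 2, x - 2, x - 2, x - 2.

{M4}: invariant factors x - 2, x - 2, (x - 2)^2.

Matrices are similar if and only if their invariant-factor lists agree; the partition into similarity classes is {M1}, {M2}, {M3}, {M4}.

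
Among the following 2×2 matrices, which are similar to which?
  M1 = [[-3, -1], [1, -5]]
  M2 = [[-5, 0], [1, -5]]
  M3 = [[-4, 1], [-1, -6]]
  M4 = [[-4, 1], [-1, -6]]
2 classes: {M1}, {M2, M3, M4}

Characteristic polynomials: χ_{M1} = (x + 4)^2, χ_{M2} = (x + 5)^2, χ_{M3} = (x + 5)^2, χ_{M4} = (x + 5)^2.

{M1}: invariant factors (x + 4)^2.

{M2, M3, M4}: invariant factors (x + 5)^2.

Matrices are similar if and only if their invariant-factor lists agree; the partition into similarity classes is {M1}, {M2, M3, M4}.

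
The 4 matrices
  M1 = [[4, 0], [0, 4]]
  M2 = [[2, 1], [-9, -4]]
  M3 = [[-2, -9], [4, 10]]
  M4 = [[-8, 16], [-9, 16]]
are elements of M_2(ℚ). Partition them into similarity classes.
Characteristic polynomials: χ_{M1} = (x - 4)^2, χ_{M2} = (x + 1)^2, χ_{M3} = (x - 4)^2, χ_{M4} = (x - 4)^2.

{M1}: invariant factors x - 4, x - 4.

{M2}: invariant factors (x + 1)^2.

{M3, M4}: invariant factors (x - 4)^2.

Matrices are similar if and only if their invariant-factor lists agree; the partition into similarity classes is {M1}, {M2}, {M3, M4}.

3 classes: {M1}, {M2}, {M3, M4}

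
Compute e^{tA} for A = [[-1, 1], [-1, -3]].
e^{tA} = [[(t + 1)*e^{-2*t}, t*e^{-2*t}], [-t*e^{-2*t}, (1 - t)*e^{-2*t}]]

A has Jordan form J = [[-2, 1], [0, -2]] with A = PJP^{-1}, so e^{tA} = P e^{tJ} P^{-1}.

For a Jordan block J_k(λ), e^{tJ_k(λ)} = e^{λt} · (I + tN + t^2 N^2/2! + ... + t^{k-1} N^{k-1}/(k-1)!) where N is the nilpotent superdiagonal part.

Assembling the blocks and conjugating back gives the entries of e^{tA} as shown above.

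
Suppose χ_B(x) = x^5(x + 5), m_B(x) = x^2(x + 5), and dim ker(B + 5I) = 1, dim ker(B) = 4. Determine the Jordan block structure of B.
λ = -5: algebraic multiplicity 1 (exponent in χ_B), largest block size 1 (exponent in m_B), 1 block (geometric multiplicity). This forces block sizes [1].
λ = 0: algebraic multiplicity 5 (exponent in χ_B), largest block size 2 (exponent in m_B), 4 blocks (geometric multiplicity). These force block sizes [2, 1, 1, 1].

Jordan blocks: (-5, 1), (0, 2), (0, 1), (0, 1), (0, 1)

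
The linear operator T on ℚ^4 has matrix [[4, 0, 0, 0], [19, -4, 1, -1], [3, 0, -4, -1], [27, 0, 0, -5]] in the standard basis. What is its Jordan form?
The characteristic polynomial is det(xI - A) = (x - 4)(x + 4)^2(x + 5), so the eigenvalues are -5 (algebraic multiplicity 1), -4 (algebraic multiplicity 2), 4 (algebraic multiplicity 1).

For λ = -5: algebraic multiplicity 1 gives one 1×1 block.

For λ = -4: rank(A + 4I) = 3, rank((A + 4I)^2) = 2. The eigenspace has dimension 4 - 3 = 1, so there is 1 Jordan block; the rank sequence gives block sizes [2].

For λ = 4: algebraic multiplicity 1 gives one 1×1 block.

Assembling the blocks gives the Jordan form J above.

J = [[-5, 0, 0, 0], [0, -4, 1, 0], [0, 0, -4, 0], [0, 0, 0, 4]]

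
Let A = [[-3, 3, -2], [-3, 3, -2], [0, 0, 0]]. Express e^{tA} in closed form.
e^{tA} = [[1 - 3*t, 3*t, -2*t], [-3*t, 3*t + 1, -2*t], [0, 0, 1]]

A has Jordan form J = [[0, 1, 0], [0, 0, 0], [0, 0, 0]] with A = PJP^{-1}, so e^{tA} = P e^{tJ} P^{-1}.

For a Jordan block J_k(λ), e^{tJ_k(λ)} = e^{λt} · (I + tN + t^2 N^2/2! + ... + t^{k-1} N^{k-1}/(k-1)!) where N is the nilpotent superdiagonal part.

Assembling the blocks and conjugating back gives the entries of e^{tA} as shown above.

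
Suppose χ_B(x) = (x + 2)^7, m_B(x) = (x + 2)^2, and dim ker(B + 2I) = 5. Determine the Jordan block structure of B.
λ = -2: algebraic multiplicity 7 (exponent in χ_B), largest block size 2 (exponent in m_B), 5 blocks (geometric multiplicity). These force block sizes [2, 2, 1, 1, 1].

Jordan blocks: (-2, 2), (-2, 2), (-2, 1), (-2, 1), (-2, 1)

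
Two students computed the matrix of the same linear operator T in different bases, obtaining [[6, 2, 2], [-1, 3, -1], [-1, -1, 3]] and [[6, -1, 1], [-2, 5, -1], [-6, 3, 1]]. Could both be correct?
Two matrices over a field are similar if and only if they have the same invariant factors.

Both A and B have characteristic polynomial (x - 4)^3 and minimal polynomial (x - 4)^2. Computing further, both have invariant factors x - 4, (x - 4)^2. Hence A and B are similar.

Yes.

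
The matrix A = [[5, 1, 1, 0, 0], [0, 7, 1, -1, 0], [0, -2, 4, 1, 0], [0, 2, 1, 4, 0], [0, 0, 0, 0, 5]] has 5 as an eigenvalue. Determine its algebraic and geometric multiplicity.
The characteristic polynomial is (x - 5)^5, so the factor x - 5 appears with exponent 5: the algebraic multiplicity is 5.

rank(A - 5I) = 2, so the eigenspace has dimension 5 - 2 = 3: the geometric multiplicity is 3.

Since 3 < 5, A is not diagonalizable.

algebraic multiplicity 5, geometric multiplicity 3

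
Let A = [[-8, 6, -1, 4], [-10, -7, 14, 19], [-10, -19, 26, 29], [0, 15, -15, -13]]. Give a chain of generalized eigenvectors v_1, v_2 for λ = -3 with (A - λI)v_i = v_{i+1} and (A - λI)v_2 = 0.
We seek v_1 ∈ ker((A + 3I)^2) \ ker(A + 3I), then set v_{i+1} = (A + 3I) v_i.

One such chain is v_1 = [[1, 4, 6, -3]]^T, v_2 = [[1, 1, 1, 0]]^T. Check: (A + 3I) v_2 = [[0, 0, 0, 0]]^T = 0.

v_1 = [[1, 4, 6, -3]]^T, v_2 = [[1, 1, 1, 0]]^T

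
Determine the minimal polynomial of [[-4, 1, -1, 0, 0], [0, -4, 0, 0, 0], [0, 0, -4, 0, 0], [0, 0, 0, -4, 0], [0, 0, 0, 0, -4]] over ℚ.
The characteristic polynomial factors as (x + 4)^5. The minimal polynomial is ∏(x - λ)^{k_λ} where k_λ is the size of the largest Jordan block at λ.

For λ = -4: rank(A + 4I) = 1, and the largest Jordan block has size 2 (the smallest k with rank((A + 4I)^k) = rank((A + 4I)^(k+1))).

So m_A(x) = (x + 4)^2.

m_A(x) = (x + 4)^2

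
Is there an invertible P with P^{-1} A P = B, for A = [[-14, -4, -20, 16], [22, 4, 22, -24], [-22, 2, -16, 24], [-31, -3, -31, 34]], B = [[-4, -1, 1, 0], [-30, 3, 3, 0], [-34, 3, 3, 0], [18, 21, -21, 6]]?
Two matrices over a field are similar if and only if they have the same invariant factors.

Both A and B have characteristic polynomial (x - 6)^2(x + 2)^2 and minimal polynomial (x - 6)(x + 2)^2. Computing further, both have invariant factors x - 6, (x - 6)(x + 2)^2. Hence A and B are similar.

Yes.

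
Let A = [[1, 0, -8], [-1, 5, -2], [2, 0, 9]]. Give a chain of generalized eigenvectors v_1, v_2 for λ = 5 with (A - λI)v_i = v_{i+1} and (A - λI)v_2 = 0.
v_1 = [[3, 1, -1]]^T, v_2 = [[-4, -1, 2]]^T

We seek v_1 ∈ ker((A - 5I)^2) \ ker(A - 5I), then set v_{i+1} = (A - 5I) v_i.

One such chain is v_1 = [[3, 1, -1]]^T, v_2 = [[-4, -1, 2]]^T. Check: (A - 5I) v_2 = [[0, 0, 0]]^T = 0.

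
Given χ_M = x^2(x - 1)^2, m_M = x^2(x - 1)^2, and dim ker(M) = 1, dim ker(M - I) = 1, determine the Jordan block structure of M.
Jordan blocks: (0, 2), (1, 2)

λ = 0: algebraic multiplicity 2 (exponent in χ_M), largest block size 2 (exponent in m_M), 1 block (geometric multiplicity). This forces block sizes [2].
λ = 1: algebraic multiplicity 2 (exponent in χ_M), largest block size 2 (exponent in m_M), 1 block (geometric multiplicity). This forces block sizes [2].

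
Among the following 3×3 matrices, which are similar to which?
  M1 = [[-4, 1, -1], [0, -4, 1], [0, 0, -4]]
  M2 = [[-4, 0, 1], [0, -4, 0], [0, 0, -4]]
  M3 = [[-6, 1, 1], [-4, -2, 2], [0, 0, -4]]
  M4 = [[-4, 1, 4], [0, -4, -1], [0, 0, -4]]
Characteristic polynomials: χ_{M1} = (x + 4)^3, χ_{M2} = (x + 4)^3, χ_{M3} = (x + 4)^3, χ_{M4} = (x + 4)^3.

{M1, M4}: invariant factors (x + 4)^3.

{M2, M3}: invariant factors x + 4, (x + 4)^2.

Matrices are similar if and only if their invariant-factor lists agree; the partition into similarity classes is {M1, M4}, {M2, M3}.

2 classes: {M1, M4}, {M2, M3}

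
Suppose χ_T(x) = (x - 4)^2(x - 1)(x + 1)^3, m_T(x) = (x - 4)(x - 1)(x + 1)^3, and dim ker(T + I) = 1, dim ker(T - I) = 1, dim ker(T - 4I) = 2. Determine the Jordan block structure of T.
Jordan blocks: (-1, 3), (1, 1), (4, 1), (4, 1)

λ = -1: algebraic multiplicity 3 (exponent in χ_T), largest block size 3 (exponent in m_T), 1 block (geometric multiplicity). This forces block sizes [3].
λ = 1: algebraic multiplicity 1 (exponent in χ_T), largest block size 1 (exponent in m_T), 1 block (geometric multiplicity). This forces block sizes [1].
λ = 4: algebraic multiplicity 2 (exponent in χ_T), largest block size 1 (exponent in m_T), 2 blocks (geometric multiplicity). These force block sizes [1, 1].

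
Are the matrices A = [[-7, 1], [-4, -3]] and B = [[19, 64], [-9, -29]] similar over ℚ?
Two matrices over a field are similar if and only if they have the same invariant factors.

Both A and B have characteristic polynomial (x + 5)^2 and minimal polynomial (x + 5)^2. Computing further, both have invariant factors (x + 5)^2. Hence A and B are similar.

Yes.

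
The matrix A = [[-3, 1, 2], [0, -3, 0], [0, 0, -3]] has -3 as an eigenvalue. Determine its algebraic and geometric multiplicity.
algebraic multiplicity 3, geometric multiplicity 2

The characteristic polynomial is (x + 3)^3, so the factor x + 3 appears with exponent 3: the algebraic multiplicity is 3.

rank(A + 3I) = 1, so the eigenspace has dimension 3 - 1 = 2: the geometric multiplicity is 2.

Since 2 < 3, A is not diagonalizable.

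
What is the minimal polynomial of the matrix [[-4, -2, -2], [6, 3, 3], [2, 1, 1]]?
The characteristic polynomial factors as x^3. The minimal polynomial is ∏(x - λ)^{k_λ} where k_λ is the size of the largest Jordan block at λ.

For λ = 0: rank(A) = 1, and the largest Jordan block has size 2 (the smallest k with rank(A^k) = rank(A^(k+1))).

So m_A(x) = x^2.

m_A(x) = x^2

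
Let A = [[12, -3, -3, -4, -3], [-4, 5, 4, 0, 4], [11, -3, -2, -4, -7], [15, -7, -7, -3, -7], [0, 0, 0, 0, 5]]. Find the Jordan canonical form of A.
The characteristic polynomial is det(xI - A) = (x - 5)^3(x - 1)^2, so the eigenvalues are 1 (algebraic multiplicity 2), 5 (algebraic multiplicity 3).

For λ = 1: rank(A - I) = 3. The eigenspace has dimension 5 - 3 = 2, so there are 2 Jordan blocks; the rank sequence gives block sizes [1, 1].

For λ = 5: rank(A - 5I) = 3, rank((A - 5I)^2) = 2. The eigenspace has dimension 5 - 3 = 2, so there are 2 Jordan blocks; the rank sequence gives block sizes [2, 1].

Assembling the blocks gives the Jordan form J above.

J = [[1, 0, 0, 0, 0], [0, 1, 0, 0, 0], [0, 0, 5, 1, 0], [0, 0, 0, 5, 0], [0, 0, 0, 0, 5]]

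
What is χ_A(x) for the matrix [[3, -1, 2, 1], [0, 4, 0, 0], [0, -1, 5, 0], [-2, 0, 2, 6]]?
χ_A(x) = (x - 5)^2(x - 4)^2

xI - A = [[x - 3, 1, -2, -1], [0, x - 4, 0, 0], [0, 1, x - 5, 0], [2, 0, -2, x - 6]].

Expanding det(xI - A) along the first row:
det(xI - A) = + (x - 3)·det([[x - 4, 0, 0], [1, x - 5, 0], [0, -2, x - 6]]) - (1)·det([[0, 0, 0], [0, x - 5, 0], [2, -2, x - 6]]) + (-2)·det([[0, x - 4, 0], [0, 1, 0], [2, 0, x - 6]]) - (-1)·det([[0, x - 4, 0], [0, 1, x - 5], [2, 0, -2]]).

Evaluating gives χ_A(x) = x^4 - 18x^3 + 121x^2 - 360x + 400 = (x - 5)^2(x - 4)^2.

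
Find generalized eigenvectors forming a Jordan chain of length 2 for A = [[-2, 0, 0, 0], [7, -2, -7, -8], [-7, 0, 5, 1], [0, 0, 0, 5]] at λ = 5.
v_1 = [[0, 0, -1, 1]]^T, v_2 = [[0, -1, 1, 0]]^T

We seek v_1 ∈ ker((A - 5I)^2) \ ker(A - 5I), then set v_{i+1} = (A - 5I) v_i.

One such chain is v_1 = [[0, 0, -1, 1]]^T, v_2 = [[0, -1, 1, 0]]^T. Check: (A - 5I) v_2 = [[0, 0, 0, 0]]^T = 0.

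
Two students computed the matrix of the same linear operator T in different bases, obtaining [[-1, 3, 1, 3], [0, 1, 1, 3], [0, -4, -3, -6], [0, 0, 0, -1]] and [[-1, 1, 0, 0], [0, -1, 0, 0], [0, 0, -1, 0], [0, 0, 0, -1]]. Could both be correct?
No.

Both have characteristic polynomial (x + 1)^4, but the minimal polynomial of A is (x + 1)^3 while the minimal polynomial of B is (x + 1)^2. The minimal polynomial is a similarity invariant, so A and B are not similar.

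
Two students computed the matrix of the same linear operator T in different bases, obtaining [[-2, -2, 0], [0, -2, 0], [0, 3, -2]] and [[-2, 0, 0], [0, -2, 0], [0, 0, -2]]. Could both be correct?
Both have characteristic polynomial (x + 2)^3, but the minimal polynomial of A is (x + 2)^2 while the minimal polynomial of B is x + 2. The minimal polynomial is a similarity invariant, so A and B are not similar.

No.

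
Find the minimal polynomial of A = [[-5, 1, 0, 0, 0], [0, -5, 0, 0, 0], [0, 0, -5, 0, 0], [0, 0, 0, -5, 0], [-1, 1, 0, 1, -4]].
m_A(x) = (x + 4)(x + 5)^2

The characteristic polynomial factors as (x + 4)(x + 5)^4. The minimal polynomial is ∏(x - λ)^{k_λ} where k_λ is the size of the largest Jordan block at λ.

For λ = -5: rank(A + 5I) = 2, and the largest Jordan block has size 2 (the smallest k with rank((A + 5I)^k) = rank((A + 5I)^(k+1))).
For λ = -4: rank(A + 4I) = 4, and the largest Jordan block has size 1 (the smallest k with rank((A + 4I)^k) = rank((A + 4I)^(k+1))).

So m_A(x) = (x + 4)(x + 5)^2.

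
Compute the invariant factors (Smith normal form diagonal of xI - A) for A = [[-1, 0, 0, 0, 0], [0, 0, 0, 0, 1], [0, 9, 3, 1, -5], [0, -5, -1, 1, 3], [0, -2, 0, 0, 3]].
x - 2, (x - 2)^2(x - 1)(x + 1)

The Jordan structure of A has elementary divisors (x + 1), (x - 1), (x - 2)^2, (x - 2). Arranging the block sizes at each eigenvalue in decreasing order and taking row products gives the invariant factors.

Invariant factors (smallest first, each dividing the next): x - 2, (x - 2)^2(x - 1)(x + 1).

Check: the last factor (x - 2)^2(x - 1)(x + 1) is the minimal polynomial, and the product (x - 2)^3(x - 1)(x + 1) is the characteristic polynomial.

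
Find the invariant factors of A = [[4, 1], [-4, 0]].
(x - 2)^2

The Jordan structure of A has elementary divisors (x - 2)^2. Arranging the block sizes at each eigenvalue in decreasing order and taking row products gives the invariant factors.

Invariant factors (smallest first, each dividing the next): (x - 2)^2.

Check: the last factor (x - 2)^2 is the minimal polynomial, and the product (x - 2)^2 is the characteristic polynomial.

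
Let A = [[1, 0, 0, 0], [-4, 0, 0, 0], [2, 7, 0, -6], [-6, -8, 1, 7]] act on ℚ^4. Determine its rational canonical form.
R = [[1, 0, 0, 0], [0, 0, 0, 0], [0, 1, 0, -6], [0, 0, 1, 7]]

The invariant factors of A (the non-unit diagonal entries of the Smith normal form of xI - A over ℚ[x]) are x - 1, x(x - 6)(x - 1), each dividing the next. The characteristic polynomial is their product, x(x - 6)(x - 1)^2.

The rational canonical form is the block-diagonal matrix of companion matrices C(f_i):
R = [[1, 0, 0, 0], [0, 0, 0, 0], [0, 1, 0, -6], [0, 0, 1, 7]].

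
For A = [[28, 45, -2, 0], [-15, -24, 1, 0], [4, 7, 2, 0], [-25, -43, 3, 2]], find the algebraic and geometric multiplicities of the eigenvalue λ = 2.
The characteristic polynomial is (x - 2)^4, so the factor x - 2 appears with exponent 4: the algebraic multiplicity is 4.

rank(A - 2I) = 2, so the eigenspace has dimension 4 - 2 = 2: the geometric multiplicity is 2.

Since 2 < 4, A is not diagonalizable.

algebraic multiplicity 4, geometric multiplicity 2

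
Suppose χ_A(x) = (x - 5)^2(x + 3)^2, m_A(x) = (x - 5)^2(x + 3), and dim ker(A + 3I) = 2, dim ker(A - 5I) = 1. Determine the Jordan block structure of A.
λ = -3: algebraic multiplicity 2 (exponent in χ_A), largest block size 1 (exponent in m_A), 2 blocks (geometric multiplicity). These force block sizes [1, 1].
λ = 5: algebraic multiplicity 2 (exponent in χ_A), largest block size 2 (exponent in m_A), 1 block (geometric multiplicity). This forces block sizes [2].

Jordan blocks: (-3, 1), (-3, 1), (5, 2)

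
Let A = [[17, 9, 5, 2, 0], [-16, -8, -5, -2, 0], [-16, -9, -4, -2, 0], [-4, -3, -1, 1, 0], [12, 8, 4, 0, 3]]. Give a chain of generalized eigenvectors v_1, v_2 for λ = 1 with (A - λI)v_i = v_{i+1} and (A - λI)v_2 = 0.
v_1 = [[0, 1, -2, 1, 0]]^T, v_2 = [[1, -1, -1, -1, 0]]^T

We seek v_1 ∈ ker((A - I)^2) \ ker(A - I), then set v_{i+1} = (A - I) v_i.

One such chain is v_1 = [[0, 1, -2, 1, 0]]^T, v_2 = [[1, -1, -1, -1, 0]]^T. Check: (A - I) v_2 = [[0, 0, 0, 0, 0]]^T = 0.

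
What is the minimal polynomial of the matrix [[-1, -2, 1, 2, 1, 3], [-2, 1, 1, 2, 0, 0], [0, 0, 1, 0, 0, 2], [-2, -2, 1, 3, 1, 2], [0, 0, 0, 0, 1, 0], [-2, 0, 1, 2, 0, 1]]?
m_A(x) = (x - 1)^3

The characteristic polynomial factors as (x - 1)^6. The minimal polynomial is ∏(x - λ)^{k_λ} where k_λ is the size of the largest Jordan block at λ.

For λ = 1: rank(A - I) = 3, and the largest Jordan block has size 3 (the smallest k with rank((A - I)^k) = rank((A - I)^(k+1))).

So m_A(x) = (x - 1)^3.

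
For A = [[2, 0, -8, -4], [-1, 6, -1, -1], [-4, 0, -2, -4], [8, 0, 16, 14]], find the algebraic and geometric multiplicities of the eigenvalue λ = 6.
The characteristic polynomial is (x - 6)^3(x - 2), so the factor x - 6 appears with exponent 3: the algebraic multiplicity is 3.

rank(A - 6I) = 2, so the eigenspace has dimension 4 - 2 = 2: the geometric multiplicity is 2.

Since 2 < 3, A is not diagonalizable.

algebraic multiplicity 3, geometric multiplicity 2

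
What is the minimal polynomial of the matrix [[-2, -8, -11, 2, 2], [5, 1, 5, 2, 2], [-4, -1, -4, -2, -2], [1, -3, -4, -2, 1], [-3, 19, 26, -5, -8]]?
The characteristic polynomial factors as (x + 3)^5. The minimal polynomial is ∏(x - λ)^{k_λ} where k_λ is the size of the largest Jordan block at λ.

For λ = -3: rank(A + 3I) = 3, and the largest Jordan block has size 3 (the smallest k with rank((A + 3I)^k) = rank((A + 3I)^(k+1))).

So m_A(x) = (x + 3)^3.

m_A(x) = (x + 3)^3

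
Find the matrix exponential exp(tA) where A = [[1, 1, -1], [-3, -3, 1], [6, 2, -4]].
e^{tA} = [[(3*t + 1)*e^{-2*t}, t*e^{-2*t}, -t*e^{-2*t}], [-3*t*e^{-2*t}, (1 - t)*e^{-2*t}, t*e^{-2*t}], [6*t*e^{-2*t}, 2*t*e^{-2*t}, (1 - 2*t)*e^{-2*t}]]

A has Jordan form J = [[-2, 1, 0], [0, -2, 0], [0, 0, -2]] with A = PJP^{-1}, so e^{tA} = P e^{tJ} P^{-1}.

For a Jordan block J_k(λ), e^{tJ_k(λ)} = e^{λt} · (I + tN + t^2 N^2/2! + ... + t^{k-1} N^{k-1}/(k-1)!) where N is the nilpotent superdiagonal part.

Assembling the blocks and conjugating back gives the entries of e^{tA} as shown above.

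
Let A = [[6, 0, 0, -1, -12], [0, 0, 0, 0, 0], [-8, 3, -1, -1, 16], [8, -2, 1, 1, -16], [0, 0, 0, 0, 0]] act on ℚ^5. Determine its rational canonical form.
R = [[0, 0, 0, 0, 0], [0, 0, 0, 0, 0], [0, 1, 0, 0, 0], [0, 0, 1, 0, -8], [0, 0, 0, 1, 6]]

The invariant factors of A (the non-unit diagonal entries of the Smith normal form of xI - A over ℚ[x]) are x, x^2(x - 4)(x - 2), each dividing the next. The characteristic polynomial is their product, x^3(x - 4)(x - 2).

The rational canonical form is the block-diagonal matrix of companion matrices C(f_i):
R = [[0, 0, 0, 0, 0], [0, 0, 0, 0, 0], [0, 1, 0, 0, 0], [0, 0, 1, 0, -8], [0, 0, 0, 1, 6]].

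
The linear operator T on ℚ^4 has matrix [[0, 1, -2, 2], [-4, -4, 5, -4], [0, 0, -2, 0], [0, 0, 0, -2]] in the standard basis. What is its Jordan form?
J = [[-2, 1, 0, 0], [0, -2, 1, 0], [0, 0, -2, 0], [0, 0, 0, -2]]

The characteristic polynomial is det(xI - A) = (x + 2)^4, so the eigenvalues are -2 (algebraic multiplicity 4).

For λ = -2: rank(A + 2I) = 2, rank((A + 2I)^2) = 1, rank((A + 2I)^3) = 0. The eigenspace has dimension 4 - 2 = 2, so there are 2 Jordan blocks; the rank sequence gives block sizes [3, 1].

Assembling the blocks gives the Jordan form J above.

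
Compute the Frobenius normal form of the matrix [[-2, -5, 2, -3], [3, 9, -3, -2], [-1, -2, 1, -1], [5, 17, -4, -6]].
The invariant factors of A (the non-unit diagonal entries of the Smith normal form of xI - A over ℚ[x]) are (x - 2)(x^3 - 3x - 4), each dividing the next. The characteristic polynomial is their product, (x - 2)(x^3 - 3x - 4).

The rational canonical form is the block-diagonal matrix of companion matrices C(f_i):
R = [[0, 0, 0, -8], [1, 0, 0, -2], [0, 1, 0, 3], [0, 0, 1, 2]].

Note the characteristic polynomial does not split into linear factors over ℚ, so A has no Jordan form over ℚ; the rational canonical form exists over any field.

R = [[0, 0, 0, -8], [1, 0, 0, -2], [0, 1, 0, 3], [0, 0, 1, 2]]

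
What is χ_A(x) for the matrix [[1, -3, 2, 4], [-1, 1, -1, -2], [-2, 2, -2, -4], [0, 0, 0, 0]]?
χ_A(x) = x^4

xI - A = [[x - 1, 3, -2, -4], [1, x - 1, 1, 2], [2, -2, x + 2, 4], [0, 0, 0, x]].

Expanding det(xI - A) along the first row:
det(xI - A) = + (x - 1)·det([[x - 1, 1, 2], [-2, x + 2, 4], [0, 0, x]]) - (3)·det([[1, 1, 2], [2, x + 2, 4], [0, 0, x]]) + (-2)·det([[1, x - 1, 2], [2, -2, 4], [0, 0, x]]) - (-4)·det([[1, x - 1, 1], [2, -2, x + 2], [0, 0, 0]]).

Evaluating gives χ_A(x) = x^4.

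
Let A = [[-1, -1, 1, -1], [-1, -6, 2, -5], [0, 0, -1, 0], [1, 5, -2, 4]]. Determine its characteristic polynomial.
χ_A(x) = (x + 1)^4

xI - A = [[x + 1, 1, -1, 1], [1, x + 6, -2, 5], [0, 0, x + 1, 0], [-1, -5, 2, x - 4]].

Expanding det(xI - A) along the first row:
det(xI - A) = + (x + 1)·det([[x + 6, -2, 5], [0, x + 1, 0], [-5, 2, x - 4]]) - (1)·det([[1, -2, 5], [0, x + 1, 0], [-1, 2, x - 4]]) + (-1)·det([[1, x + 6, 5], [0, 0, 0], [-1, -5, x - 4]]) - (1)·det([[1, x + 6, -2], [0, 0, x + 1], [-1, -5, 2]]).

Evaluating gives χ_A(x) = x^4 + 4x^3 + 6x^2 + 4x + 1 = (x + 1)^4.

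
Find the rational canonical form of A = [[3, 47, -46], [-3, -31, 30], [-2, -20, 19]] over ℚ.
The invariant factors of A (the non-unit diagonal entries of the Smith normal form of xI - A over ℚ[x]) are (x + 1)(x + 4)^2, each dividing the next. The characteristic polynomial is their product, (x + 1)(x + 4)^2.

The rational canonical form is the block-diagonal matrix of companion matrices C(f_i):
R = [[0, 0, -16], [1, 0, -24], [0, 1, -9]].

R = [[0, 0, -16], [1, 0, -24], [0, 1, -9]]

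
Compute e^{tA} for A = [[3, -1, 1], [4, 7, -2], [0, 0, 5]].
A has Jordan form J = [[5, 1, 0], [0, 5, 0], [0, 0, 5]] with A = PJP^{-1}, so e^{tA} = P e^{tJ} P^{-1}.

For a Jordan block J_k(λ), e^{tJ_k(λ)} = e^{λt} · (I + tN + t^2 N^2/2! + ... + t^{k-1} N^{k-1}/(k-1)!) where N is the nilpotent superdiagonal part.

Assembling the blocks and conjugating back gives the entries of e^{tA} as shown above.

e^{tA} = [[(1 - 2*t)*e^{5*t}, -t*e^{5*t}, t*e^{5*t}], [4*t*e^{5*t}, (2*t + 1)*e^{5*t}, -2*t*e^{5*t}], [0, 0, e^{5*t}]]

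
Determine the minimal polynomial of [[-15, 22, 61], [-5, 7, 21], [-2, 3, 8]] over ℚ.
The characteristic polynomial factors as x^3. The minimal polynomial is ∏(x - λ)^{k_λ} where k_λ is the size of the largest Jordan block at λ.

For λ = 0: rank(A) = 2, and the largest Jordan block has size 3 (the smallest k with rank(A^k) = rank(A^(k+1))).

So m_A(x) = x^3.

m_A(x) = x^3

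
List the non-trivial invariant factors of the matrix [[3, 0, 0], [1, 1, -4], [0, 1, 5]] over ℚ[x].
(x - 3)^3

The Jordan structure of A has elementary divisors (x - 3)^3. Arranging the block sizes at each eigenvalue in decreasing order and taking row products gives the invariant factors.

Invariant factors (smallest first, each dividing the next): (x - 3)^3.

Check: the last factor (x - 3)^3 is the minimal polynomial, and the product (x - 3)^3 is the characteristic polynomial.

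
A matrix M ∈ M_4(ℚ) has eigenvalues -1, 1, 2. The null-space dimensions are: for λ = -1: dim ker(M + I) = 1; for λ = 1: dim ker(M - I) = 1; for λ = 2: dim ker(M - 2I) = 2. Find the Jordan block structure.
λ = -1: successive nullity increments [1] count blocks of size ≥ k; block sizes are [1].
λ = 1: successive nullity increments [1] count blocks of size ≥ k; block sizes are [1].
λ = 2: successive nullity increments [2] count blocks of size ≥ k; block sizes are [1, 1].

Jordan blocks: (-1, 1), (1, 1), (2, 1), (2, 1)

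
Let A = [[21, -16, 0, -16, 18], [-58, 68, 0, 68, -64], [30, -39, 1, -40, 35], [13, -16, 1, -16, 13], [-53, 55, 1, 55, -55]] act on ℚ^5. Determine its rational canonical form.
The invariant factors of A (the non-unit diagonal entries of the Smith normal form of xI - A over ℚ[x]) are x - 5, (x - 5)^2(x - 2)^2, each dividing the next. The characteristic polynomial is their product, (x - 5)^3(x - 2)^2.

The rational canonical form is the block-diagonal matrix of companion matrices C(f_i):
R = [[5, 0, 0, 0, 0], [0, 0, 0, 0, -100], [0, 1, 0, 0, 140], [0, 0, 1, 0, -69], [0, 0, 0, 1, 14]].

R = [[5, 0, 0, 0, 0], [0, 0, 0, 0, -100], [0, 1, 0, 0, 140], [0, 0, 1, 0, -69], [0, 0, 0, 1, 14]]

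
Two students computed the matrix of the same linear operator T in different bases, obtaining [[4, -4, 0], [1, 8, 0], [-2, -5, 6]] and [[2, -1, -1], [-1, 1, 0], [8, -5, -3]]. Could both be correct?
No.

trace(A) = 18 but trace(B) = 0. The trace is a similarity invariant, so A and B are not similar.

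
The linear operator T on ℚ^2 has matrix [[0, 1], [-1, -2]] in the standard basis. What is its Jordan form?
The characteristic polynomial is det(xI - A) = (x + 1)^2, so the eigenvalues are -1 (algebraic multiplicity 2).

For λ = -1: rank(A + I) = 1, rank((A + I)^2) = 0. The eigenspace has dimension 2 - 1 = 1, so there is 1 Jordan block; the rank sequence gives block sizes [2].

Assembling the blocks gives the Jordan form J above.

J = [[-1, 1], [0, -1]]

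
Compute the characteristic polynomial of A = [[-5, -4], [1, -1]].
χ_A(x) = (x + 3)^2

xI - A = [[x + 5, 4], [-1, x + 1]].

Expanding det(xI - A) along the first row:
det(xI - A) = + (x + 5)·det([[x + 1]]) - (4)·det([[-1]]).

Evaluating gives χ_A(x) = x^2 + 6x + 9 = (x + 3)^2.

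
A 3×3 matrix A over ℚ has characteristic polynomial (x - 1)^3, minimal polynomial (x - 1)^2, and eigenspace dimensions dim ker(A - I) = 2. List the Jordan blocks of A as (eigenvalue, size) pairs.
λ = 1: algebraic multiplicity 3 (exponent in χ_A), largest block size 2 (exponent in m_A), 2 blocks (geometric multiplicity). These force block sizes [2, 1].

Jordan blocks: (1, 2), (1, 1)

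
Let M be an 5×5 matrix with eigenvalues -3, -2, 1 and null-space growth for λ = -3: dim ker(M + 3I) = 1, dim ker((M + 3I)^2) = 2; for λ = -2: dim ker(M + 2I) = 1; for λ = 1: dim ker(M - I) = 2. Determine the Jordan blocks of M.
λ = -3: successive nullity increments [1, 1] count blocks of size ≥ k; block sizes are [2].
λ = -2: successive nullity increments [1] count blocks of size ≥ k; block sizes are [1].
λ = 1: successive nullity increments [2] count blocks of size ≥ k; block sizes are [1, 1].

Jordan blocks: (-3, 2), (-2, 1), (1, 1), (1, 1)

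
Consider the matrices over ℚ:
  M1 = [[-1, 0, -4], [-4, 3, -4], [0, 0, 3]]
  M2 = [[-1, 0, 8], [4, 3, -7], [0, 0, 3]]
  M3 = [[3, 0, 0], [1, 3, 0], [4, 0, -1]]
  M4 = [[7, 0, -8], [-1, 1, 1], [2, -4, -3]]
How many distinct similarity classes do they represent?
2 classes: {M1}, {M2, M3, M4}

Characteristic polynomials: χ_{M1} = (x - 3)^2(x + 1), χ_{M2} = (x - 3)^2(x + 1), χ_{M3} = (x - 3)^2(x + 1), χ_{M4} = (x - 3)^2(x + 1).

{M1}: invariant factors x - 3, (x - 3)(x + 1).

{M2, M3, M4}: invariant factors (x - 3)^2(x + 1).

Matrices are similar if and only if their invariant-factor lists agree; the partition into similarity classes is {M1}, {M2, M3, M4}.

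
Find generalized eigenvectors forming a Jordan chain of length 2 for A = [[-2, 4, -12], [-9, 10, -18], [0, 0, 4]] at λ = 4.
We seek v_1 ∈ ker((A - 4I)^2) \ ker(A - 4I), then set v_{i+1} = (A - 4I) v_i.

One such chain is v_1 = [[-3, -5, 0]]^T, v_2 = [[-2, -3, 0]]^T. Check: (A - 4I) v_2 = [[0, 0, 0]]^T = 0.

v_1 = [[-3, -5, 0]]^T, v_2 = [[-2, -3, 0]]^T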